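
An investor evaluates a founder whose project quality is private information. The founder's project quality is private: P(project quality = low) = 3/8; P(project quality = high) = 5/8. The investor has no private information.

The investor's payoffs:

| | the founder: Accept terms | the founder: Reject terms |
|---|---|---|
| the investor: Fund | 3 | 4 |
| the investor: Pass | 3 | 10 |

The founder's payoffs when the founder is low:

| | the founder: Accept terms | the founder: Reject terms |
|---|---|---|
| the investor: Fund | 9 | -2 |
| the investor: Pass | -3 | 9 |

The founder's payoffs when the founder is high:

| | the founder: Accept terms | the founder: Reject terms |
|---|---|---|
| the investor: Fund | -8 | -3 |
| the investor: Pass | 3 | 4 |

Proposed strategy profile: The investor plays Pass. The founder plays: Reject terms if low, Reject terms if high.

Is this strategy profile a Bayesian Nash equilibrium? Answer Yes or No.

Yes

A profile is a BNE iff every type of every player is best-responding given beliefs about the other side.
The investor plays Pass: E[Pass] = 3/8·(10) + 5/8·(10) = 10; E[Fund] = 4. Best-responding. ✓
The founder (project quality low), facing Pass: Accept terms gives -3, Reject terms gives 9. Proposed Reject terms is best. ✓
The founder (project quality high), facing Pass: Accept terms gives 3, Reject terms gives 4. Proposed Reject terms is best. ✓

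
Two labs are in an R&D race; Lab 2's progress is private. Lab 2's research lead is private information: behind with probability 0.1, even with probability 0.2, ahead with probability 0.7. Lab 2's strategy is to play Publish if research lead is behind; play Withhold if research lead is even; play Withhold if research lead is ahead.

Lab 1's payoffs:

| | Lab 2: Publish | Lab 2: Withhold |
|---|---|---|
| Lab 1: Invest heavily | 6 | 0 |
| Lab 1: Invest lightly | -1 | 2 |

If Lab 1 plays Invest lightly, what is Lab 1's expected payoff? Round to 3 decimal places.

1.700

E[Invest lightly] = 0.1·(-1) + 0.2·2 + 0.7·2 = (-0.1) + 0.4 + 1.4 = 1.7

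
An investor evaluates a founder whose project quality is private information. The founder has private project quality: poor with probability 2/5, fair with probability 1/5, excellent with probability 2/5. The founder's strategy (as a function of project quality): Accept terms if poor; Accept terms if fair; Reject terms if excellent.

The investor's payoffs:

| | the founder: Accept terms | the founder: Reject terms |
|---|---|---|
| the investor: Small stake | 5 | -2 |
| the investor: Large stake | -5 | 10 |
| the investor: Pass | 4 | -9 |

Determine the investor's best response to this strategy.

Small stake

E[Small stake] = 2/5·(5) + 1/5·(5) + 2/5·(-2) = 11/5
E[Large stake] = 2/5·(-5) + 1/5·(-5) + 2/5·(10) = 1
E[Pass] = 2/5·(4) + 1/5·(4) + 2/5·(-9) = -6/5
Best response: Small stake (11/5 is the largest).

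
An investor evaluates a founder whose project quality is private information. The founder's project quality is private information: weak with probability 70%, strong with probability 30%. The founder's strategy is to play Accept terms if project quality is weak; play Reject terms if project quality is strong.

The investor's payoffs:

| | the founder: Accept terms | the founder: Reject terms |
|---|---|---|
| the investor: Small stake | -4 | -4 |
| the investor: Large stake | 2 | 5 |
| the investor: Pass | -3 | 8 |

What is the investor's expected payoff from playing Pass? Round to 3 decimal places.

Take the expectation over the founder's project quality, weighting each type's action by its prior probability.
E[Pass] = 0.7·(-3) + 0.3·8 = (-2.1) + 2.4 = 0.3

0.300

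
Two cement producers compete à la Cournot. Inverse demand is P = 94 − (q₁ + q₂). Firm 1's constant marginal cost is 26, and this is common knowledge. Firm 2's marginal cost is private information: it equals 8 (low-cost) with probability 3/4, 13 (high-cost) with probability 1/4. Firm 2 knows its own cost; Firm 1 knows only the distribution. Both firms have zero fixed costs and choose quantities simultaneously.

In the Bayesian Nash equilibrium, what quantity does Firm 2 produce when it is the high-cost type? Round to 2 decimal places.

Type-c best response for Firm 2: q₂(c) = (94 − c)/2 − q₁/2.
Firm 1 maximizes expected profit; its first-order condition is 94 − 2q₁ − E[q₂] − 26 = 0.
Substituting E[q₂] and solving: E[c₂] = 9.25, so q₁ = (94 − 2·26 + 9.25)/3 = 17.0833.
q₂(high-cost) = (94 − 13 − 17.0833)/2 = 31.9583.

31.96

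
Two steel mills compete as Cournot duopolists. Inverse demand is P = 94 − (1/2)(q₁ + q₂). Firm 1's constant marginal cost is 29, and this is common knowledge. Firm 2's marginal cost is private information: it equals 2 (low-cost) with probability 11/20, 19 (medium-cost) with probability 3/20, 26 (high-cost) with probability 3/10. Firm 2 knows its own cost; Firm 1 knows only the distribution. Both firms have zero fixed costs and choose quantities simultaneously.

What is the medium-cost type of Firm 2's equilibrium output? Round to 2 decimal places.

59.08

Type-c best response for Firm 2: q₂(c) = (94 − c) − q₁/2.
Firm 1 maximizes expected profit; its first-order condition is 94 − q₁ − (1/2)E[q₂] − 29 = 0.
Substituting E[q₂] and solving: E[c₂] = 11.75, so q₁ = (94 − 2·29 + 11.75)/(3/2) = 31.8333.
q₂(medium-cost) = (94 − 19 − (1/2)·31.8333) = 59.0833.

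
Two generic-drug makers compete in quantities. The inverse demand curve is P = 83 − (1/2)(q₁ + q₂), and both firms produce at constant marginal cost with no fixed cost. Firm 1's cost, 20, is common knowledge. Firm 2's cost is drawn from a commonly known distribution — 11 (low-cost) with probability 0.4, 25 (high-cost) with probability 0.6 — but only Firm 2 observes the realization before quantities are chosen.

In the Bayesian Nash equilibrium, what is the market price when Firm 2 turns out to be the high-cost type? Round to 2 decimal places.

43.60

Type-c best response for Firm 2: q₂(c) = (83 − c) − q₁/2.
Firm 1 maximizes expected profit; its first-order condition is 83 − q₁ − (1/2)E[q₂] − 20 = 0.
Substituting E[q₂] and solving: E[c₂] = 19.4, so q₁ = (83 − 2·20 + 19.4)/(3/2) = 41.6.
q₂(high-cost) = 37.2, so P = 83 − (1/2)·(41.6 + 37.2) = 43.6.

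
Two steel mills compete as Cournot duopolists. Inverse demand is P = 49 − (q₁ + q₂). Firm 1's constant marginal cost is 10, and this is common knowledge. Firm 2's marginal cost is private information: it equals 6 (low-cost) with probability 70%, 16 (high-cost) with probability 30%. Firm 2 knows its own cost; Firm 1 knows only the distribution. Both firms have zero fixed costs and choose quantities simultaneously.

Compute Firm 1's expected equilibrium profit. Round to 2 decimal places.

160.44

Firm 2 with cost c maximizes (49 − (q₁+q₂) − c)·q₂, giving q₂(c) = (49 − c − q₁)/2.
E[c₂] = 0.7·6 + 0.3·16 = 9
Firm 1's FOC against E[q₂] yields q₁ = (49 − 2·10 + E[c₂])/3 = (49 − 20 + 9)/3 = 12.6667.
E[P] = 49 − (q₁ + E[q₂]) = 22.6667; Firm 1's expected profit = (E[P] − 10)·q₁ = (22.6667 − 10)·12.6667 = 160.444.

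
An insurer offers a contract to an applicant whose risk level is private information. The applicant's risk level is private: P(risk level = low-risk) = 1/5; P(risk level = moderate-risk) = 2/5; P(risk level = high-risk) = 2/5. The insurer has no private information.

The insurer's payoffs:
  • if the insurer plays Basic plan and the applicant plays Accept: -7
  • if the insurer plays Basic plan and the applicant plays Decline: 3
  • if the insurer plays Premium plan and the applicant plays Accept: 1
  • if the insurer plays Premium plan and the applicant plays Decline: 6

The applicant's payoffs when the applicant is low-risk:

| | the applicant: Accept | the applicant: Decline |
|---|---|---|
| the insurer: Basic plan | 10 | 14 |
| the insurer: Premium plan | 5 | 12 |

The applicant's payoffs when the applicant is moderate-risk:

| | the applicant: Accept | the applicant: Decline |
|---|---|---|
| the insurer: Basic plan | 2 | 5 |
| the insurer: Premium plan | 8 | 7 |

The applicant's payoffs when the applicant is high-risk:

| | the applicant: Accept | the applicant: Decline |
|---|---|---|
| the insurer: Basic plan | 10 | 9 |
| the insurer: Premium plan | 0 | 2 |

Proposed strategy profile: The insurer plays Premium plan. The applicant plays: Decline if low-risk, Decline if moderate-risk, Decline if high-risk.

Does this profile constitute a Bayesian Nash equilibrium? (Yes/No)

A profile is a BNE iff every type of every player is best-responding given beliefs about the other side.
The insurer plays Premium plan: E[Premium plan] = 1/5·(6) + 2/5·(6) + 2/5·(6) = 6; E[Basic plan] = 3. Best-responding. ✓
The applicant (risk level low-risk), facing Premium plan: Accept gives 5, Decline gives 12. Proposed Decline is best. ✓
The applicant (risk level moderate-risk), facing Premium plan: Accept gives 8, Decline gives 7. Proposed Decline is not best — profitable deviation exists. ✗
The applicant (risk level high-risk), facing Premium plan: Accept gives 0, Decline gives 2. Proposed Decline is best. ✓

No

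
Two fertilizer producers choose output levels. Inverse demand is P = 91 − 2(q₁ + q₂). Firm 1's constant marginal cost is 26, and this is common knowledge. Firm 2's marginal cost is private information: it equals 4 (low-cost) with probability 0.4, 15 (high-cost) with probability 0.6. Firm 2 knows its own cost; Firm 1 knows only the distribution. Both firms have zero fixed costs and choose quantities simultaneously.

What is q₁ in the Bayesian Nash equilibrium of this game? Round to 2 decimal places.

Each type of Firm 2 best-responds to q₁; Firm 1 best-responds to the expected q₂ over Firm 2's types.
Firm 2 with cost c maximizes (91 − 2(q₁+q₂) − c)·q₂, giving q₂(c) = (91 − c − 2q₁)/4.
E[c₂] = 0.4·4 + 0.6·15 = 10.6
Firm 1's FOC against E[q₂] yields q₁ = (91 − 2·26 + E[c₂])/6 = (91 − 52 + 10.6)/6 = 8.26667.

8.27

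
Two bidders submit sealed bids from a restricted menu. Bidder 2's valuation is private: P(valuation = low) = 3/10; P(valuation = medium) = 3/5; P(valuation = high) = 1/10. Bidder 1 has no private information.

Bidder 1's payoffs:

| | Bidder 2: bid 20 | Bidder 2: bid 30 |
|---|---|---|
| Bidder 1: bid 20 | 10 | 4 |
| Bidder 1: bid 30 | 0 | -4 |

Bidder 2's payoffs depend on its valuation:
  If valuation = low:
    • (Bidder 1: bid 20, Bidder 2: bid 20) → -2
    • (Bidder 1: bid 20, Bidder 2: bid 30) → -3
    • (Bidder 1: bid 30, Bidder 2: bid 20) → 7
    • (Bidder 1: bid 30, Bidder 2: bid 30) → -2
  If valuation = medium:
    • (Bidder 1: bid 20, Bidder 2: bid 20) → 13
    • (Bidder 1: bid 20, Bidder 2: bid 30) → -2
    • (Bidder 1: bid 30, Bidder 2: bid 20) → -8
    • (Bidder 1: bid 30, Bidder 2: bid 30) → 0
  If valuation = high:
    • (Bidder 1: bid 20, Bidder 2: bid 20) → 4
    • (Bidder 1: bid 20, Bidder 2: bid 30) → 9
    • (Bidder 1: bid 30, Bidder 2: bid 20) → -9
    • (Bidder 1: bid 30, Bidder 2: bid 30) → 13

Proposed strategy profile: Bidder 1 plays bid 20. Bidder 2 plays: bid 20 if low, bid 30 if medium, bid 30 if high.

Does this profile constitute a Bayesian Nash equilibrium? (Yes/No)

No

Bidder 1 plays bid 20: E[bid 20] = 3/10·(10) + 3/5·(4) + 1/10·(4) = 29/5; E[bid 30] = -14/5. Best-responding. ✓
Bidder 2 (valuation low), facing bid 20: bid 20 gives -2, bid 30 gives -3. Proposed bid 20 is best. ✓
Bidder 2 (valuation medium), facing bid 20: bid 20 gives 13, bid 30 gives -2. Proposed bid 30 is not best — profitable deviation exists. ✗
Bidder 2 (valuation high), facing bid 20: bid 20 gives 4, bid 30 gives 9. Proposed bid 30 is best. ✓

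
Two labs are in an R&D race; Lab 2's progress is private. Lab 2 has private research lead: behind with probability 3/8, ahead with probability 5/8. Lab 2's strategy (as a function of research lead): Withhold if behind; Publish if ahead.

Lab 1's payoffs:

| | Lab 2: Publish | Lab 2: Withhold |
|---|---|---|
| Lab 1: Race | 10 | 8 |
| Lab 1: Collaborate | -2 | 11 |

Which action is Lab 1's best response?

Compute Lab 1's expected payoff for each action, taking the expectation over Lab 2's type.
E[Race] = 3/8·(8) + 5/8·(10) = 37/4
E[Collaborate] = 3/8·(11) + 5/8·(-2) = 23/8
Best response: Race (37/4 is the largest).

Race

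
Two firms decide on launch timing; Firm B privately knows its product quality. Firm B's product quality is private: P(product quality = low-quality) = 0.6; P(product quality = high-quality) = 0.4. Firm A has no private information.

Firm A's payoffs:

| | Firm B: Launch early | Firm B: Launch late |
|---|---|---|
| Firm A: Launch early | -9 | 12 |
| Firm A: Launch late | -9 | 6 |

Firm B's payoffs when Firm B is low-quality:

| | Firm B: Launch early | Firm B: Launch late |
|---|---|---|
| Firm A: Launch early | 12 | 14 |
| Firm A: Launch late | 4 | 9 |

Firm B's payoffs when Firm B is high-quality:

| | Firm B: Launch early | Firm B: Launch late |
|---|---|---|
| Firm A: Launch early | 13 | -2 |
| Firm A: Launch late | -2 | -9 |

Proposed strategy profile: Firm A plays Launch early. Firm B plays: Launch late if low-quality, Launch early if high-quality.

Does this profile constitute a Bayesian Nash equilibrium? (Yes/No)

Yes

A profile is a BNE iff every type of every player is best-responding given beliefs about the other side.
Firm A plays Launch early: E[Launch early] = 0.6·(12) + 0.4·(-9) = 3.6; E[Launch late] = 0. Best-responding. ✓
Firm B (product quality low-quality), facing Launch early: Launch early gives 12, Launch late gives 14. Proposed Launch late is best. ✓
Firm B (product quality high-quality), facing Launch early: Launch early gives 13, Launch late gives -2. Proposed Launch early is best. ✓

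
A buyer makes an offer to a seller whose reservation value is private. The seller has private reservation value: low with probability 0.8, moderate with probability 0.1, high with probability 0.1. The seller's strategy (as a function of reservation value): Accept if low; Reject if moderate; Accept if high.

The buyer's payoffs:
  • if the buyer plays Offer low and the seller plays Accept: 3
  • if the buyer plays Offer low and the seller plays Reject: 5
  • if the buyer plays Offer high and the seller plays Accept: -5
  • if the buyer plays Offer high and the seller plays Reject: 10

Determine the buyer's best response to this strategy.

E[Offer low] = 0.8·(3) + 0.1·(5) + 0.1·(3) = 3.2
E[Offer high] = 0.8·(-5) + 0.1·(10) + 0.1·(-5) = -3.5
Best response: Offer low (3.2 is the largest).

Offer low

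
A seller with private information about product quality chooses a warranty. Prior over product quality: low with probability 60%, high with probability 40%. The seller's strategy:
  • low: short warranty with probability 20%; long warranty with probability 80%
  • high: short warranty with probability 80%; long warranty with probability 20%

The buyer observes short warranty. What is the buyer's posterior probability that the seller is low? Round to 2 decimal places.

P(short warranty) = 0.6·0.2 + 0.4·0.8 = 0.44
P(low | short warranty) = (0.6·0.2) / 0.44 = 0.12 / 0.44 = 0.272727

0.27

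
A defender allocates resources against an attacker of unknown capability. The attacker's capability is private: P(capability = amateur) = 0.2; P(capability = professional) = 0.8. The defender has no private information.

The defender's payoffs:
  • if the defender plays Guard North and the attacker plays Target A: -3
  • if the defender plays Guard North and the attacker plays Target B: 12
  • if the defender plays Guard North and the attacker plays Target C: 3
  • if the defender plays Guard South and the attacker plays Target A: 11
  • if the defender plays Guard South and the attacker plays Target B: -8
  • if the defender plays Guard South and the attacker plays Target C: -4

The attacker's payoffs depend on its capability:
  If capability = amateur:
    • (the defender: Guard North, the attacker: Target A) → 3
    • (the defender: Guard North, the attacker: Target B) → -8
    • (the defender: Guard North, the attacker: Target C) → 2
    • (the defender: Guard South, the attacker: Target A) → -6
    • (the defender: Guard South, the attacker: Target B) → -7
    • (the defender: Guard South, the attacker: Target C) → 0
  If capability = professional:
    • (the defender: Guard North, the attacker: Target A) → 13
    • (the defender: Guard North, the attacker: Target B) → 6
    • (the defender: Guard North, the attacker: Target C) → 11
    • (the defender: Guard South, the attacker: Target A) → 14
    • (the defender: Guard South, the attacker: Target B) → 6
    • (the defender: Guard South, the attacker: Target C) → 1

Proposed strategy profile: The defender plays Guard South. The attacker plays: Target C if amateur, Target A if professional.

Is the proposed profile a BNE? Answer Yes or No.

Yes

A profile is a BNE iff every type of every player is best-responding given beliefs about the other side.
The defender plays Guard South: E[Guard South] = 0.2·(-4) + 0.8·(11) = 8; E[Guard North] = -1.8. Best-responding. ✓
The attacker (capability amateur), facing Guard South: Target A gives -6, Target B gives -7, Target C gives 0. Proposed Target C is best. ✓
The attacker (capability professional), facing Guard South: Target A gives 14, Target B gives 6, Target C gives 1. Proposed Target A is best. ✓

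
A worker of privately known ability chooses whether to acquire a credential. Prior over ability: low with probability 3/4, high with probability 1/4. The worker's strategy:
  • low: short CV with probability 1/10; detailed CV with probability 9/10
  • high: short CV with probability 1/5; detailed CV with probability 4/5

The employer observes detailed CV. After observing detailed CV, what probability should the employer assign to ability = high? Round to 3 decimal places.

P(detailed CV) = (3/4)·(9/10) + (1/4)·(4/5) = 7/8
P(high | detailed CV) = ((1/4)·(4/5)) / (7/8) = (1/5) / (7/8) = 8/35

0.229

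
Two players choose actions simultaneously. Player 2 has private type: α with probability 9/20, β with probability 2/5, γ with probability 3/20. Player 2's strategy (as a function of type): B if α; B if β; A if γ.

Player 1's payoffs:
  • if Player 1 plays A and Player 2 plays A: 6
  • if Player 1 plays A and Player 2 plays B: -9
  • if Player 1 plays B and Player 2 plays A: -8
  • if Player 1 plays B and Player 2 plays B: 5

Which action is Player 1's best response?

B

E[A] = 9/20·(-9) + 2/5·(-9) + 3/20·(6) = -27/4
E[B] = 9/20·(5) + 2/5·(5) + 3/20·(-8) = 61/20
Best response: B (61/20 is the largest).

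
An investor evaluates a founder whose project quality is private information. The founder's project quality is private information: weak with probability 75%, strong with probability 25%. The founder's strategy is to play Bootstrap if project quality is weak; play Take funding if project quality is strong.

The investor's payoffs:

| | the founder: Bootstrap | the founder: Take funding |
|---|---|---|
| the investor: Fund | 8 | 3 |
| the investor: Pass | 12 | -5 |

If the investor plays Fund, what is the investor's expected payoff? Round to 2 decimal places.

6.75

E[Fund] = 0.75·8 + 0.25·3 = 6 + 0.75 = 6.75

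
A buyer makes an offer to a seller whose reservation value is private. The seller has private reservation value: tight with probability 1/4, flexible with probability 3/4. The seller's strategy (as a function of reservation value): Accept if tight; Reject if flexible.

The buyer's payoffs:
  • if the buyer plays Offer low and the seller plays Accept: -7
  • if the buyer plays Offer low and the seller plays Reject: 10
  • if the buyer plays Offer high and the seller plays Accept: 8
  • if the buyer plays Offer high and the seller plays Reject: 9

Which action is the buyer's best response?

Offer high

Compute the buyer's expected payoff for each action, taking the expectation over the seller's type.
E[Offer low] = 1/4·(-7) + 3/4·(10) = 23/4
E[Offer high] = 1/4·(8) + 3/4·(9) = 35/4
Best response: Offer high (35/4 is the largest).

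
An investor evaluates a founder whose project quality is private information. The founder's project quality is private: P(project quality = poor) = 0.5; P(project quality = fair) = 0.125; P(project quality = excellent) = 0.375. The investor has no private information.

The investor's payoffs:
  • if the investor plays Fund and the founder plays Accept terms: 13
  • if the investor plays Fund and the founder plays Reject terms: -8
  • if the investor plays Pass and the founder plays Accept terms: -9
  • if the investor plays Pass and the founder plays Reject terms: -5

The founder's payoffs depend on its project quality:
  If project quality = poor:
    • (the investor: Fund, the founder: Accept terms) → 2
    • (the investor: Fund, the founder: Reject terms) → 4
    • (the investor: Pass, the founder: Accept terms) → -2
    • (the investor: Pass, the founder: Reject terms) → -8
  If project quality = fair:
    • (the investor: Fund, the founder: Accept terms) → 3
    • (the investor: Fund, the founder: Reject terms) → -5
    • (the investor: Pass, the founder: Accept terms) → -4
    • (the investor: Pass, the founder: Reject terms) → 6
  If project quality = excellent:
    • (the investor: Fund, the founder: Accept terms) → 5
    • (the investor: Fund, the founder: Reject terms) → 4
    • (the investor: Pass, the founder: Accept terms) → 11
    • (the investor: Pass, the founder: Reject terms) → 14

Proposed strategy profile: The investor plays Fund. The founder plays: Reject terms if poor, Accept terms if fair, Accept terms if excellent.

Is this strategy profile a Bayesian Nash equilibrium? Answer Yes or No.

The investor plays Fund: E[Fund] = 0.5·(-8) + 0.125·(13) + 0.375·(13) = 2.5; E[Pass] = -7. Best-responding. ✓
The founder (project quality poor), facing Fund: Accept terms gives 2, Reject terms gives 4. Proposed Reject terms is best. ✓
The founder (project quality fair), facing Fund: Accept terms gives 3, Reject terms gives -5. Proposed Accept terms is best. ✓
The founder (project quality excellent), facing Fund: Accept terms gives 5, Reject terms gives 4. Proposed Accept terms is best. ✓

Yes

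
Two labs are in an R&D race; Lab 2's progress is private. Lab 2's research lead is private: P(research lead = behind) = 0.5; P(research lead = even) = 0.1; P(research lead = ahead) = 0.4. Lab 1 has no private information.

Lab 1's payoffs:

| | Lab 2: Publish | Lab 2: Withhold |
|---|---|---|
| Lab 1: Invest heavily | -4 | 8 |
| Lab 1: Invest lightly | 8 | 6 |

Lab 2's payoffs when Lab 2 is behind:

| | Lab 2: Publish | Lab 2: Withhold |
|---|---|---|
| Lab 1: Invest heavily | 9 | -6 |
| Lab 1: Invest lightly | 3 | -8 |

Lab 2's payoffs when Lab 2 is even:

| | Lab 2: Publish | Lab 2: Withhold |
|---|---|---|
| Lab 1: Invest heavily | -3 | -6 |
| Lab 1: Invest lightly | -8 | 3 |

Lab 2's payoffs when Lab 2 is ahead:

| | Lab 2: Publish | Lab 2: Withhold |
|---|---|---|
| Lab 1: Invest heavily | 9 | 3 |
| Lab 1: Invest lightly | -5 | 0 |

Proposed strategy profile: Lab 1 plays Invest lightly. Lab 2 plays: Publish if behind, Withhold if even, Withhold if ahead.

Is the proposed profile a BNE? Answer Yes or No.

Yes

Lab 1 plays Invest lightly: E[Invest lightly] = 0.5·(8) + 0.1·(6) + 0.4·(6) = 7; E[Invest heavily] = 2. Best-responding. ✓
Lab 2 (research lead behind), facing Invest lightly: Publish gives 3, Withhold gives -8. Proposed Publish is best. ✓
Lab 2 (research lead even), facing Invest lightly: Publish gives -8, Withhold gives 3. Proposed Withhold is best. ✓
Lab 2 (research lead ahead), facing Invest lightly: Publish gives -5, Withhold gives 0. Proposed Withhold is best. ✓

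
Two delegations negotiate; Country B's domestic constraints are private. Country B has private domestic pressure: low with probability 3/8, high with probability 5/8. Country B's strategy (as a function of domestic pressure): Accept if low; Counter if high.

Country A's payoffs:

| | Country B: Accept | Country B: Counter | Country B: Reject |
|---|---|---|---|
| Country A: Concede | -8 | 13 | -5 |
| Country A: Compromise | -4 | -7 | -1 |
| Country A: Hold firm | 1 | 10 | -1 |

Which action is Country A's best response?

E[Concede] = 3/8·(-8) + 5/8·(13) = 41/8
E[Compromise] = 3/8·(-4) + 5/8·(-7) = -47/8
E[Hold firm] = 3/8·(1) + 5/8·(10) = 53/8
Best response: Hold firm (53/8 is the largest).

Hold firm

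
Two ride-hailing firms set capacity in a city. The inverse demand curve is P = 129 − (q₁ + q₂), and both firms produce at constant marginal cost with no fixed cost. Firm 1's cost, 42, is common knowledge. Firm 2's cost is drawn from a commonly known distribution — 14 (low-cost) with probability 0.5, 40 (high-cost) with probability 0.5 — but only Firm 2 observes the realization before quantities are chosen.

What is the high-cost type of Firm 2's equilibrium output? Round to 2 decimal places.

32.50

Firm 2 with cost c maximizes (129 − (q₁+q₂) − c)·q₂, giving q₂(c) = (129 − c − q₁)/2.
E[c₂] = 0.5·14 + 0.5·40 = 27
Firm 1's FOC against E[q₂] yields q₁ = (129 − 2·42 + E[c₂])/3 = (129 − 84 + 27)/3 = 24.
q₂(high-cost) = (129 − 40 − 24)/2 = 32.5.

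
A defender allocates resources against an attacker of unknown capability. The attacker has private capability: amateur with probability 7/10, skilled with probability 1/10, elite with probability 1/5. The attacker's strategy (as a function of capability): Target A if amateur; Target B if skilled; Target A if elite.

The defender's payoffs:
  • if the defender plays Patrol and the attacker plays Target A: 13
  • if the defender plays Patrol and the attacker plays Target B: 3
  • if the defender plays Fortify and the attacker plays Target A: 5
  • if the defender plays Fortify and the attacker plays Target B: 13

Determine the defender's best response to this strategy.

Patrol

E[Patrol] = 7/10·(13) + 1/10·(3) + 1/5·(13) = 12
E[Fortify] = 7/10·(5) + 1/10·(13) + 1/5·(5) = 29/5
Best response: Patrol (12 is the largest).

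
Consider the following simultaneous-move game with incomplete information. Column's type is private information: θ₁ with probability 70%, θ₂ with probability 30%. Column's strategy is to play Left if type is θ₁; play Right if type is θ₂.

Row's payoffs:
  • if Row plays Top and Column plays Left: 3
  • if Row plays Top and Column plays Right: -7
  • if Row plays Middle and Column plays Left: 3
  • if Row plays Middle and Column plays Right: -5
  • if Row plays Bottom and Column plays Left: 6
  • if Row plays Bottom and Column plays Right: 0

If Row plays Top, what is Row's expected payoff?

Take the expectation over Column's type, weighting each type's action by its prior probability.
E[Top] = 0.7·3 + 0.3·(-7) = 2.1 + (-2.1) = 0

0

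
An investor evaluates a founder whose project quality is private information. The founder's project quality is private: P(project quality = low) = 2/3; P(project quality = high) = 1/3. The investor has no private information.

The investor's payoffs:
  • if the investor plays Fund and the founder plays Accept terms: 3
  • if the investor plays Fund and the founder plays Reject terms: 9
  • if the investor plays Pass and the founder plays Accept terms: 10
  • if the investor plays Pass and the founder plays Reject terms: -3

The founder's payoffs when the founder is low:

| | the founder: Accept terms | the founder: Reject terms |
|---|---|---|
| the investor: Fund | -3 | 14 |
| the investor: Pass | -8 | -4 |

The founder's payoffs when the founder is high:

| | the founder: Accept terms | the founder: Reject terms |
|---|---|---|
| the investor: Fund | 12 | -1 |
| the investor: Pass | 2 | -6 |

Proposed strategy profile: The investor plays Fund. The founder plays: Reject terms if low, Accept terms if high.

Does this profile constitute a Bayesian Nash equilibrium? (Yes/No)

A profile is a BNE iff every type of every player is best-responding given beliefs about the other side.
The investor plays Fund: E[Fund] = 2/3·(9) + 1/3·(3) = 7; E[Pass] = 4/3. Best-responding. ✓
The founder (project quality low), facing Fund: Accept terms gives -3, Reject terms gives 14. Proposed Reject terms is best. ✓
The founder (project quality high), facing Fund: Accept terms gives 12, Reject terms gives -1. Proposed Accept terms is best. ✓

Yes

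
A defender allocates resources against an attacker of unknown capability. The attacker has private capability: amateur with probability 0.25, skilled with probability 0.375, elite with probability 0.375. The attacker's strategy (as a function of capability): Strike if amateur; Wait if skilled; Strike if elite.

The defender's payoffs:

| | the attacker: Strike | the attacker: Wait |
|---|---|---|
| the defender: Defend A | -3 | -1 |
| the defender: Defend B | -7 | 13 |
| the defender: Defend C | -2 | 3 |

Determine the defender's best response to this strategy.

Compute the defender's expected payoff for each action, taking the expectation over the attacker's type.
E[Defend A] = 0.25·(-3) + 0.375·(-1) + 0.375·(-3) = -2.25
E[Defend B] = 0.25·(-7) + 0.375·(13) + 0.375·(-7) = 0.5
E[Defend C] = 0.25·(-2) + 0.375·(3) + 0.375·(-2) = -0.125
Best response: Defend B (0.5 is the largest).

Defend B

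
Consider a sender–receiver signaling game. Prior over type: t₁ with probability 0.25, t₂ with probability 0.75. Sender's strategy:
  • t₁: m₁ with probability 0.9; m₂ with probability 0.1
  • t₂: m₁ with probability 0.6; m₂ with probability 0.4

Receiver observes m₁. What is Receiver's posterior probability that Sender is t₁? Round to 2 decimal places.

Apply Bayes' rule using the sender's strategy as the likelihood.
P(m₁) = 0.25·0.9 + 0.75·0.6 = 0.675
P(t₁ | m₁) = (0.25·0.9) / 0.675 = 0.225 / 0.675 = 0.333333

0.33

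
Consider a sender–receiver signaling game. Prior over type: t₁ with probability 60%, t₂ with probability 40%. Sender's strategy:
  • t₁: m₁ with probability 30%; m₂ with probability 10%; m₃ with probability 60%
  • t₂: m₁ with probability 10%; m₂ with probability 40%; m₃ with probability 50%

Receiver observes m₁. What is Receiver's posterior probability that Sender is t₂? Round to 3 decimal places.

0.182

Apply Bayes' rule using the sender's strategy as the likelihood.
P(m₁) = 0.6·0.3 + 0.4·0.1 = 0.22
P(t₂ | m₁) = (0.4·0.1) / 0.22 = 0.04 / 0.22 = 0.181818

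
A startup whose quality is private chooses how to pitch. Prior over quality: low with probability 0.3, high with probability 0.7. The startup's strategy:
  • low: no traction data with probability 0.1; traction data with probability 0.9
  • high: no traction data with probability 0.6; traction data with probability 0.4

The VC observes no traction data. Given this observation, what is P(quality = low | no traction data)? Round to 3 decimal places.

Apply Bayes' rule using the sender's strategy as the likelihood.
P(no traction data) = 0.3·0.1 + 0.7·0.6 = 0.45
P(low | no traction data) = (0.3·0.1) / 0.45 = 0.03 / 0.45 = 0.0666667

0.067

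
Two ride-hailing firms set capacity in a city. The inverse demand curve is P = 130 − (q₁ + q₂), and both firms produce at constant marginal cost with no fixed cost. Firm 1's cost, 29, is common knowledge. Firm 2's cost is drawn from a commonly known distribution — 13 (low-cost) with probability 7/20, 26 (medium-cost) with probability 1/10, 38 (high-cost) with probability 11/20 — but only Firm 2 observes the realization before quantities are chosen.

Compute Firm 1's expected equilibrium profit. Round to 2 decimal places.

Firm 2 with cost c maximizes (130 − (q₁+q₂) − c)·q₂, giving q₂(c) = (130 − c − q₁)/2.
E[c₂] = 7/20·13 + 1/10·26 + 11/20·38 = 28.05
Firm 1's FOC against E[q₂] yields q₁ = (130 − 2·29 + E[c₂])/3 = (130 − 58 + 28.05)/3 = 33.35.
E[P] = 130 − (q₁ + E[q₂]) = 62.35; Firm 1's expected profit = (E[P] − 29)·q₁ = (62.35 − 29)·33.35 = 1112.22.

1112.22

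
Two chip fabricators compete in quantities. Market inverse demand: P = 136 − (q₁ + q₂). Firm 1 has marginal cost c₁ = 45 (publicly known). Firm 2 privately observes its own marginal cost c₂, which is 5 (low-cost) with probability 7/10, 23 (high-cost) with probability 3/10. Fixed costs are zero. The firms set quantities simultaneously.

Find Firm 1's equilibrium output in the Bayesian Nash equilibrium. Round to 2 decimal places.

18.80

Type-c best response for Firm 2: q₂(c) = (136 − c)/2 − q₁/2.
Firm 1 maximizes expected profit; its first-order condition is 136 − 2q₁ − E[q₂] − 45 = 0.
Substituting E[q₂] and solving: E[c₂] = 10.4, so q₁ = (136 − 2·45 + 10.4)/3 = 18.8.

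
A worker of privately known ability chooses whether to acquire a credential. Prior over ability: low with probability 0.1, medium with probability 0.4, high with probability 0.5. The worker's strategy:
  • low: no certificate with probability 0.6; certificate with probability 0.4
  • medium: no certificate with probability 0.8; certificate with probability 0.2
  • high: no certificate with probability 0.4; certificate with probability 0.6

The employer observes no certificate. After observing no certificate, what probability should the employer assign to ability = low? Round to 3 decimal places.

0.103

Apply Bayes' rule using the sender's strategy as the likelihood.
P(no certificate) = 0.1·0.6 + 0.4·0.8 + 0.5·0.4 = 0.58
P(low | no certificate) = (0.1·0.6) / 0.58 = 0.06 / 0.58 = 0.103448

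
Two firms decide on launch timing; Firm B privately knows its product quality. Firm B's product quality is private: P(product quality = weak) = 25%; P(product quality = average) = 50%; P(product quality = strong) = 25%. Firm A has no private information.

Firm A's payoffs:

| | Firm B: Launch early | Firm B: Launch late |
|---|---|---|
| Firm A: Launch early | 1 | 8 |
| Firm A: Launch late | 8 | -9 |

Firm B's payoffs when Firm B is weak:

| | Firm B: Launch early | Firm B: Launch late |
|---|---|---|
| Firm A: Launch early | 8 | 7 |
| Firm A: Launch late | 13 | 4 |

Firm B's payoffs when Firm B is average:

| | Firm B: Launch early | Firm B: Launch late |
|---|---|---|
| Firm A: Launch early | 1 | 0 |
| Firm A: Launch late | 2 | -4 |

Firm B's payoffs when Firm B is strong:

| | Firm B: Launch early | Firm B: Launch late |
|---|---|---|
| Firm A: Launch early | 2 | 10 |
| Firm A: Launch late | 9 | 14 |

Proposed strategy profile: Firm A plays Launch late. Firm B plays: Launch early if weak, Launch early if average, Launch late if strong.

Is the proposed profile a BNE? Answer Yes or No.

Yes

Firm A plays Launch late: E[Launch late] = 0.25·(8) + 0.5·(8) + 0.25·(-9) = 3.75; E[Launch early] = 2.75. Best-responding. ✓
Firm B (product quality weak), facing Launch late: Launch early gives 13, Launch late gives 4. Proposed Launch early is best. ✓
Firm B (product quality average), facing Launch late: Launch early gives 2, Launch late gives -4. Proposed Launch early is best. ✓
Firm B (product quality strong), facing Launch late: Launch early gives 9, Launch late gives 14. Proposed Launch late is best. ✓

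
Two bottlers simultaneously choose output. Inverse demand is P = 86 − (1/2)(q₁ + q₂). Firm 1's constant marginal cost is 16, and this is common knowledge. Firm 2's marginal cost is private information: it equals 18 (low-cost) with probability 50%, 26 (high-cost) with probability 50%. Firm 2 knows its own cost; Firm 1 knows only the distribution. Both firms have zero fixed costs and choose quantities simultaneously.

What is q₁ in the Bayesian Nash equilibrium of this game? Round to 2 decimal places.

50.67

Type-c best response for Firm 2: q₂(c) = (86 − c) − q₁/2.
Firm 1 maximizes expected profit; its first-order condition is 86 − q₁ − (1/2)E[q₂] − 16 = 0.
Substituting E[q₂] and solving: E[c₂] = 22, so q₁ = (86 − 2·16 + 22)/(3/2) = 50.6667.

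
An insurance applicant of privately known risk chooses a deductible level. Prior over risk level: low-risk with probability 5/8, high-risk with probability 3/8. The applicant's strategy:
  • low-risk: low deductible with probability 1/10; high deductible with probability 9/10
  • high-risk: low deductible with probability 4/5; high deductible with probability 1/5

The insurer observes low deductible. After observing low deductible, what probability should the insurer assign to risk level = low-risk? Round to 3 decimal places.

0.172

Apply Bayes' rule using the sender's strategy as the likelihood.
P(low deductible) = (5/8)·(1/10) + (3/8)·(4/5) = 29/80
P(low-risk | low deductible) = ((5/8)·(1/10)) / (29/80) = (1/16) / (29/80) = 5/29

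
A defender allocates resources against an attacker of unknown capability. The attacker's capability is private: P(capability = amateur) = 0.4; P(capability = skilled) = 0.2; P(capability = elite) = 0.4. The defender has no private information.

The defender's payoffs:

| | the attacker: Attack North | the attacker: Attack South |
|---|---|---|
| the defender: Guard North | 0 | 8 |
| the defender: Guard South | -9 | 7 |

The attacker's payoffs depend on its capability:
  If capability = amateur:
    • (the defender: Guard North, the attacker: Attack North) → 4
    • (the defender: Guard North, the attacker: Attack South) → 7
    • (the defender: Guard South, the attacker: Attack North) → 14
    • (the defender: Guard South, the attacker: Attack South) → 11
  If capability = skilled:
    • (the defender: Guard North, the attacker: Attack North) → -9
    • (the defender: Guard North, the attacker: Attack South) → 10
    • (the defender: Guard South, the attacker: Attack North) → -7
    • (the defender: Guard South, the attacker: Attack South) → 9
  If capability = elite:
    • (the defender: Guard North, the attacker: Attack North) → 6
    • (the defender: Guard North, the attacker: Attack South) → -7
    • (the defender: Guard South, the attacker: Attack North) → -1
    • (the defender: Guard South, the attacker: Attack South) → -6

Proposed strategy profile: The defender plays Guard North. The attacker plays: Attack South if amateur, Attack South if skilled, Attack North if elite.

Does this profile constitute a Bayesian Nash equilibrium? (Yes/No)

Yes

A profile is a BNE iff every type of every player is best-responding given beliefs about the other side.
The defender plays Guard North: E[Guard North] = 0.4·(8) + 0.2·(8) + 0.4·(0) = 4.8; E[Guard South] = 0.6. Best-responding. ✓
The attacker (capability amateur), facing Guard North: Attack North gives 4, Attack South gives 7. Proposed Attack South is best. ✓
The attacker (capability skilled), facing Guard North: Attack North gives -9, Attack South gives 10. Proposed Attack South is best. ✓
The attacker (capability elite), facing Guard North: Attack North gives 6, Attack South gives -7. Proposed Attack North is best. ✓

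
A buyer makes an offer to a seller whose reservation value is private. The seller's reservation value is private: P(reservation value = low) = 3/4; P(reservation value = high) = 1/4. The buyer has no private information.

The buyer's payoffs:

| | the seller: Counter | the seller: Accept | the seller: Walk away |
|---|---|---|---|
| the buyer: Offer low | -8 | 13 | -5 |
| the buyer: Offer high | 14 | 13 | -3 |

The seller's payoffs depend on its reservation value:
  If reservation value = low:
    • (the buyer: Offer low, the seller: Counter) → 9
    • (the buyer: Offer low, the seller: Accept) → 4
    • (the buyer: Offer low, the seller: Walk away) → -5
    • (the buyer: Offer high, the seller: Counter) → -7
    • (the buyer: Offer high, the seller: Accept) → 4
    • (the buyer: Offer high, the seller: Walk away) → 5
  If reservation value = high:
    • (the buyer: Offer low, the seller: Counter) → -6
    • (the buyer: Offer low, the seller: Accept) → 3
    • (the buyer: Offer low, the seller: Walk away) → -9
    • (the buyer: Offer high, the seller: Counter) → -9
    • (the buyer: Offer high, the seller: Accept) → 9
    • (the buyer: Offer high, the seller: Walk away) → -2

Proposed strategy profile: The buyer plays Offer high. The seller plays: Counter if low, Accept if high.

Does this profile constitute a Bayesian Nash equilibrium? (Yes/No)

No

A profile is a BNE iff every type of every player is best-responding given beliefs about the other side.
The buyer plays Offer high: E[Offer high] = 3/4·(14) + 1/4·(13) = 55/4; E[Offer low] = -11/4. Best-responding. ✓
The seller (reservation value low), facing Offer high: Counter gives -7, Accept gives 4, Walk away gives 5. Proposed Counter is not best — profitable deviation exists. ✗
The seller (reservation value high), facing Offer high: Counter gives -9, Accept gives 9, Walk away gives -2. Proposed Accept is best. ✓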